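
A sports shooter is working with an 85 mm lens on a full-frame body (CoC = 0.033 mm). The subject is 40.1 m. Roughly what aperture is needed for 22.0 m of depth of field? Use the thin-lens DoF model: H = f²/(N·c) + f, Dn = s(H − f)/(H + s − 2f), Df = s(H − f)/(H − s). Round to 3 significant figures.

f/1.40

Write h = H − f = f²/(N·c). The thin-lens limits are Dn = s·h/(h + (s−f)) and Df = s·h/(h − (s−f)), so DoF = Df − Dn = 2·s·(s−f)·h / (h² − (s−f)²).
That is a quadratic in h: DoF·h² − 2·s·(s−f)·h − DoF·(s−f)² = 0 ⇒ h = (s−f)·(s + √(s² + DoF²)) / DoF = 40015 × (40100 + √(40100² + 22000²)) / 22000 = 40015 × (40100 + 45738.5) / 22000 ≈ 156129 mm.
Then N = f²/(c·h) = 85² / (0.033 × 156129) = 7225 / 5152.2 ≈ 1.40.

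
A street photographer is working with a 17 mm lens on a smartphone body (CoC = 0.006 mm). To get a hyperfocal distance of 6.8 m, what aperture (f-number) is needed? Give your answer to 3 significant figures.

f/7.10

Rearrange H = f²/(N·c) + f for N: N = f² / ((H − f)·c).
N = 17² / ((6800 − 17) × 0.006) = 289 / 40.70 ≈ 7.10.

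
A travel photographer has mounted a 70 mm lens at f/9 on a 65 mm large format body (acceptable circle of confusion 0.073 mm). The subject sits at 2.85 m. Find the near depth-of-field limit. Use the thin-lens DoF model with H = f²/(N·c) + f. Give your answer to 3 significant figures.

2.08 m

Hyperfocal distance H = f²/(N·c) + f = 70²/(9 × 0.073) + 70 = 4900/0.657 + 70 ≈ 7528.1 mm ≈ 7.528 m.
Near limit Dn = s·(H − f)/(H + s − 2f) = 2850 × (7528.1 − 70) / (7528.1 + 2850 − 2 × 70) = 2850 × 7458.1 / 10238.1 ≈ 2076.1 mm ≈ 2.08 m.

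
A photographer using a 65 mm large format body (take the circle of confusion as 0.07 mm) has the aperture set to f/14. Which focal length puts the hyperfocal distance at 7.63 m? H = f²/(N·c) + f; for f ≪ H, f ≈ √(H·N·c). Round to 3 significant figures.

86.0 mm

From H = f²/(N·c) + f, with f ≪ H: f ≈ √(H·N·c) = √(7630 × 14 × 0.07) = √7477.4 ≈ 86.47 mm.
Exact: f² + N·c·f − N·c·H = 0 ⇒ f = (−N·c + √((N·c)² + 4·N·c·H))/2 = (−0.98 + √29911)/2 ≈ 85.983 mm ≈ 86.0 mm.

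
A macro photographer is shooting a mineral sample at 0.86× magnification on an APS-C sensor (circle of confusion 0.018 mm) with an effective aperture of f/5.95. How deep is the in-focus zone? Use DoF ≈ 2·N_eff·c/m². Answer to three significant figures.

0.290 mm

At magnification m, DoF ≈ 2·N_eff·c/m² = 2 × 5.95 × 0.018 / 0.86² = 0.2142 / 0.7396 ≈ 0.29 mm.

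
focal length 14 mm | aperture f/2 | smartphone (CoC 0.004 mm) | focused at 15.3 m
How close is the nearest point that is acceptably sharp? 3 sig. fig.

9.42 m

Hyperfocal distance H = f²/(N·c) + f = 14²/(2 × 0.004) + 14 = 196/0.008 + 14 ≈ 24514.0 mm ≈ 24.51 m.
Near limit Dn = s·(H − f)/(H + s − 2f) = 15300 × (24514.0 − 14) / (24514.0 + 15300 − 2 × 14) = 15300 × 24500.0 / 39786.0 ≈ 9421.7 mm ≈ 9.42 m.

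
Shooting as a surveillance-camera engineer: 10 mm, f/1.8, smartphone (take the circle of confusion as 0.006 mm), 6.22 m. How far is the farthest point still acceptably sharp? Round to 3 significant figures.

18.9 m

Hyperfocal distance H = f²/(N·c) + f = 10²/(1.8 × 0.006) + 10 = 100/0.0108 + 10 ≈ 9269.3 mm ≈ 9.269 m.
Far limit Df = s·(H − f)/(H − s) = 6220 × (9269.3 − 10) / (9269.3 − 6220) = 6220 × 9259.3 / 3049.3 ≈ 18887 mm ≈ 18.9 m.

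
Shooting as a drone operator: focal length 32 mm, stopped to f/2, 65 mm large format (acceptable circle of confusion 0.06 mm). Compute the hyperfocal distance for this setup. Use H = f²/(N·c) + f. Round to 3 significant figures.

8.57 m

Hyperfocal distance H = f²/(N·c) + f = 32²/(2 × 0.06) + 32 = 1024/0.12 + 32 ≈ 8565.3 mm ≈ 8.57 m.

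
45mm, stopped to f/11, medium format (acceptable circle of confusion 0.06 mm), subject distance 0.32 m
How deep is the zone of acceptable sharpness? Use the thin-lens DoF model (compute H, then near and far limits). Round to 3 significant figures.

Hyperfocal distance H = f²/(N·c) + f = 45²/(11 × 0.06) + 45 = 2025/0.66 + 45 ≈ 3113.2 mm ≈ 3.113 m.
Near limit Dn = s·(H − f)/(H + s − 2f) = 320 × (3113.2 − 45) / (3113.2 + 320 − 2 × 45) = 320 × 3068.2 / 3343.2 ≈ 293.678 mm.
Far limit Df = s·(H − f)/(H − s) = 320 × (3113.2 − 45) / (3113.2 − 320) = 320 × 3068.2 / 2793.2 ≈ 351.505 mm.
Depth of field = Df − Dn = 351.505 − 293.678 ≈ 57.827 mm.

57.8 mm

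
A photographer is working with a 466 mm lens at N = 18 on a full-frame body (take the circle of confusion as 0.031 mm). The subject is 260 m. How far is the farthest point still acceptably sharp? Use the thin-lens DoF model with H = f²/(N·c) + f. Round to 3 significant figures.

781 m

Hyperfocal distance H = f²/(N·c) + f = 466²/(18 × 0.031) + 466 = 217156/0.558 + 466 ≈ 389634.5 mm ≈ 389.6 m.
Far limit Df = s·(H − f)/(H − s) = 260000 × (389634.5 − 466) / (389634.5 − 260000) = 260000 × 389168.5 / 129634.5 ≈ 780532 mm ≈ 781 m.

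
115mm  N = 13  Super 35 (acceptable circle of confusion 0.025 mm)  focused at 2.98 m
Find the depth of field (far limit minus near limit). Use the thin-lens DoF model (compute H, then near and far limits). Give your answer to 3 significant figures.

Hyperfocal distance H = f²/(N·c) + f = 115²/(13 × 0.025) + 115 = 13225/0.325 + 115 ≈ 40807.3 mm ≈ 40.81 m.
Near limit Dn = s·(H − f)/(H + s − 2f) = 2980 × (40807.3 − 115) / (40807.3 + 2980 − 2 × 115) = 2980 × 40692.3 / 43557.3 ≈ 2783.99 mm.
Far limit Df = s·(H − f)/(H − s) = 2980 × (40807.3 − 115) / (40807.3 − 2980) = 2980 × 40692.3 / 37827.3 ≈ 3205.70 mm.
Depth of field = Df − Dn = 3205.70 − 2783.99 ≈ 421.71 mm.

422 mm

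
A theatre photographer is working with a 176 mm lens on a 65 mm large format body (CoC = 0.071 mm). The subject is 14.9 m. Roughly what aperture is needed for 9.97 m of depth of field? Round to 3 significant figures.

f/9

Write h = H − f = f²/(N·c). The thin-lens limits are Dn = s·h/(h + (s−f)) and Df = s·h/(h − (s−f)), so DoF = Df − Dn = 2·s·(s−f)·h / (h² − (s−f)²).
That is a quadratic in h: DoF·h² − 2·s·(s−f)·h − DoF·(s−f)² = 0 ⇒ h = (s−f)·(s + √(s² + DoF²)) / DoF = 14724 × (14900 + √(14900² + 9970²)) / 9970 = 14724 × (14900 + 17927.9) / 9970 ≈ 48481 mm.
Then N = f²/(c·h) = 176² / (0.071 × 48481) = 30976 / 3442.2 ≈ 9.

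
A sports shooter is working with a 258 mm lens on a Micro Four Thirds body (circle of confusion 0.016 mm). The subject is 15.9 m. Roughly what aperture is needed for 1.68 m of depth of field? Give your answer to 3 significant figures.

Write h = H − f = f²/(N·c). The thin-lens limits are Dn = s·h/(h + (s−f)) and Df = s·h/(h − (s−f)), so DoF = Df − Dn = 2·s·(s−f)·h / (h² − (s−f)²).
That is a quadratic in h: DoF·h² − 2·s·(s−f)·h − DoF·(s−f)² = 0 ⇒ h = (s−f)·(s + √(s² + DoF²)) / DoF = 15642 × (15900 + √(15900² + 1680²)) / 1680 = 15642 × (15900 + 15988.5) / 1680 ≈ 296905 mm.
Then N = f²/(c·h) = 258² / (0.016 × 296905) = 66564 / 4750.5 ≈ 14.

f/14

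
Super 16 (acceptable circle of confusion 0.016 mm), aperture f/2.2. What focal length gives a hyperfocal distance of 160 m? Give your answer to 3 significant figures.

From H = f²/(N·c) + f, with f ≪ H: f ≈ √(H·N·c) = √(160000 × 2.2 × 0.016) = √5632.0 ≈ 75.05 mm.
Exact: f² + N·c·f − N·c·H = 0 ⇒ f = (−N·c + √((N·c)² + 4·N·c·H))/2 = (−0.0352 + √22528)/2 ≈ 75.029 mm ≈ 75.0 mm.

75.0 mm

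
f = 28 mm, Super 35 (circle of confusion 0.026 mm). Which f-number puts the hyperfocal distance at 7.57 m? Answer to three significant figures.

f/4

Rearrange H = f²/(N·c) + f for N: N = f² / ((H − f)·c).
N = 28² / ((7570 − 28) × 0.026) = 784 / 196.1 ≈ 4.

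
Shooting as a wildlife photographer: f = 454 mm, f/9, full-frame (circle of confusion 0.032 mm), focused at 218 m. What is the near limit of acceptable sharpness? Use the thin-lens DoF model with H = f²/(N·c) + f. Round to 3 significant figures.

167 m

Hyperfocal distance H = f²/(N·c) + f = 454²/(9 × 0.032) + 454 = 206116/0.288 + 454 ≈ 716134.6 mm ≈ 716.1 m.
Near limit Dn = s·(H − f)/(H + s − 2f) = 218000 × (716134.6 − 454) / (716134.6 + 218000 − 2 × 454) = 218000 × 715680.6 / 933226.6 ≈ 167182 mm ≈ 167 m.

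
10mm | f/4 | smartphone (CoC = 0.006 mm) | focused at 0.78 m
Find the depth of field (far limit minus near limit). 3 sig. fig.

Hyperfocal distance H = f²/(N·c) + f = 10²/(4 × 0.006) + 10 = 100/0.024 + 10 ≈ 4176.7 mm ≈ 4.177 m.
Near limit Dn = s·(H − f)/(H + s − 2f) = 780 × (4176.7 − 10) / (4176.7 + 780 − 2 × 10) = 780 × 4166.7 / 4936.7 ≈ 658.34 mm.
Far limit Df = s·(H − f)/(H − s) = 780 × (4176.7 − 10) / (4176.7 − 780) = 780 × 4166.7 / 3396.7 ≈ 956.82 mm.
Depth of field = Df − Dn = 956.82 − 658.34 ≈ 298.48 mm.

298 mm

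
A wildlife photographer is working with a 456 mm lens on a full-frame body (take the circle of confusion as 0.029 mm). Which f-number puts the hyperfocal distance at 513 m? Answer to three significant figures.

Rearrange H = f²/(N·c) + f for N: N = f² / ((H − f)·c).
N = 456² / ((513000 − 456) × 0.029) = 207936 / 14864 ≈ 14.

f/14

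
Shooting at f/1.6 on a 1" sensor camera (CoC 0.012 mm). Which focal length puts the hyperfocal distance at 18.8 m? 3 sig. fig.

19.0 mm

From H = f²/(N·c) + f, with f ≪ H: f ≈ √(H·N·c) = √(18800 × 1.6 × 0.012) = √360.96 ≈ 19.00 mm.
The +f correction barely moves this — solving exactly, f² + N·c·f − N·c·H = 0 ⇒ f = (−N·c + √((N·c)² + 4·N·c·H))/2 = (−0.0192 + √1443.8)/2 ≈ 18.989 mm, so f ≈ 19.0 mm.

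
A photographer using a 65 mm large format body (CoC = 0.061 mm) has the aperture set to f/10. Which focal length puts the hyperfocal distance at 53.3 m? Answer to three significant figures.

180 mm

From H = f²/(N·c) + f, with f ≪ H: f ≈ √(H·N·c) = √(53300 × 10 × 0.061) = √32513 ≈ 180.3 mm.
The +f correction barely moves this — solving exactly, f² + N·c·f − N·c·H = 0 ⇒ f = (−N·c + √((N·c)² + 4·N·c·H))/2 = (−0.61 + √130052)/2 ≈ 180.01 mm, so f ≈ 180 mm.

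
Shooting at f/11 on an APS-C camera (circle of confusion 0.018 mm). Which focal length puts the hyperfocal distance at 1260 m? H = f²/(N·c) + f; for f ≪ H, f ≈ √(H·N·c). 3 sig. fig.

From H = f²/(N·c) + f, with f ≪ H: f ≈ √(H·N·c) = √(1260000 × 11 × 0.018) = √249480 ≈ 499.5 mm.
Exact: f² + N·c·f − N·c·H = 0 ⇒ f = (−N·c + √((N·c)² + 4·N·c·H))/2 = (−0.198 + √997920)/2 ≈ 499.38 mm ≈ 499 mm.

499 mm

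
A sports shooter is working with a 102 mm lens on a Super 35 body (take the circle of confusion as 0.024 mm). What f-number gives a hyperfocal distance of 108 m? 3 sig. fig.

f/4.02

Rearrange H = f²/(N·c) + f for N: N = f² / ((H − f)·c).
N = 102² / ((108000 − 102) × 0.024) = 10404 / 2590 ≈ 4.02.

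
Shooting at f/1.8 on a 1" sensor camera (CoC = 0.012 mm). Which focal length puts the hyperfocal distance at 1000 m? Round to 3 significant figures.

147 mm

From H = f²/(N·c) + f, with f ≪ H: f ≈ √(H·N·c) = √(1000000 × 1.8 × 0.012) = √21600 ≈ 147.0 mm.
The +f correction barely moves this — solving exactly, f² + N·c·f − N·c·H = 0 ⇒ f = (−N·c + √((N·c)² + 4·N·c·H))/2 = (−0.0216 + √86400)/2 ≈ 146.96 mm, so f ≈ 147 mm.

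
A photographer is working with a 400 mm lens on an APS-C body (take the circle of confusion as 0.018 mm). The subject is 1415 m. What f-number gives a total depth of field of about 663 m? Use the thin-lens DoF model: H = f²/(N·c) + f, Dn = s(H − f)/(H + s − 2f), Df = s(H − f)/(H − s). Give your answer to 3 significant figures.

f/1.40

Write h = H − f = f²/(N·c). The thin-lens limits are Dn = s·h/(h + (s−f)) and Df = s·h/(h − (s−f)), so DoF = Df − Dn = 2·s·(s−f)·h / (h² − (s−f)²).
That is a quadratic in h: DoF·h² − 2·s·(s−f)·h − DoF·(s−f)² = 0 ⇒ h = (s−f)·(s + √(s² + DoF²)) / DoF = 1414600 × (1415000 + √(1415000² + 663000²)) / 663000 = 1414600 × (1415000 + 1562624) / 663000 ≈ 6353163 mm.
Then N = f²/(c·h) = 400² / (0.018 × 6353163) = 160000 / 114357 ≈ 1.40.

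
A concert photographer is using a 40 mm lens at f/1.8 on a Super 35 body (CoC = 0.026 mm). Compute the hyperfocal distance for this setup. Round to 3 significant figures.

34.2 m

Hyperfocal distance H = f²/(N·c) + f = 40²/(1.8 × 0.026) + 40 = 1600/0.0468 + 40 ≈ 34228.0 mm ≈ 34.2 m.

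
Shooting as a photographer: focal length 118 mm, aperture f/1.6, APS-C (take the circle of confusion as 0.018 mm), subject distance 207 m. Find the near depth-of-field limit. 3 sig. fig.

Hyperfocal distance H = f²/(N·c) + f = 118²/(1.6 × 0.018) + 118 = 13924/0.0288 + 118 ≈ 483590.2 mm ≈ 483.6 m.
Near limit Dn = s·(H − f)/(H + s − 2f) = 207000 × (483590.2 − 118) / (483590.2 + 207000 − 2 × 118) = 207000 × 483472.2 / 690354.2 ≈ 144967 mm ≈ 145 m.

145 m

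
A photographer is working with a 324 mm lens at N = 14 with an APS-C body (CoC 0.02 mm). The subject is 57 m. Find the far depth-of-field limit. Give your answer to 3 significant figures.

67.2 m

Hyperfocal distance H = f²/(N·c) + f = 324²/(14 × 0.02) + 324 = 104976/0.28 + 324 ≈ 375238.3 mm ≈ 375.2 m.
Far limit Df = s·(H − f)/(H − s) = 57000 × (375238.3 − 324) / (375238.3 − 57000) = 57000 × 374914.3 / 318238.3 ≈ 67151 mm ≈ 67.2 m.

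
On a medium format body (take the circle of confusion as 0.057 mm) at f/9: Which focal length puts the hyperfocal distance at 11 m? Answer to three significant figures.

From H = f²/(N·c) + f, with f ≪ H: f ≈ √(H·N·c) = √(11000 × 9 × 0.057) = √5643.0 ≈ 75.12 mm.
Exact: f² + N·c·f − N·c·H = 0 ⇒ f = (−N·c + √((N·c)² + 4·N·c·H))/2 = (−0.513 + √22572)/2 ≈ 74.864 mm ≈ 74.9 mm.

74.9 mm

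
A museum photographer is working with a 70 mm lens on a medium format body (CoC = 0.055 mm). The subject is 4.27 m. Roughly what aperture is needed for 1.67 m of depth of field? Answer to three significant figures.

Write h = H − f = f²/(N·c). The thin-lens limits are Dn = s·h/(h + (s−f)) and Df = s·h/(h − (s−f)), so DoF = Df − Dn = 2·s·(s−f)·h / (h² − (s−f)²).
That is a quadratic in h: DoF·h² − 2·s·(s−f)·h − DoF·(s−f)² = 0 ⇒ h = (s−f)·(s + √(s² + DoF²)) / DoF = 4200 × (4270 + √(4270² + 1670²)) / 1670 = 4200 × (4270 + 4584.95) / 1670 ≈ 22270 mm.
Then N = f²/(c·h) = 70² / (0.055 × 22270) = 4900 / 1224.8 ≈ 4.

f/4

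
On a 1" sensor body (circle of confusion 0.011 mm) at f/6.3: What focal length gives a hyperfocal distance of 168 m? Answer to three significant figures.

From H = f²/(N·c) + f, with f ≪ H: f ≈ √(H·N·c) = √(168000 × 6.3 × 0.011) = √11642 ≈ 107.9 mm.
The +f correction barely moves this — solving exactly, f² + N·c·f − N·c·H = 0 ⇒ f = (−N·c + √((N·c)² + 4·N·c·H))/2 = (−0.0693 + √46570)/2 ≈ 107.87 mm, so f ≈ 108 mm.

108 mm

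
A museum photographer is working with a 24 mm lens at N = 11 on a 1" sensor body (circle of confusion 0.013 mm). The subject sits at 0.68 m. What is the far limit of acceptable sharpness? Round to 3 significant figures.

Hyperfocal distance H = f²/(N·c) + f = 24²/(11 × 0.013) + 24 = 576/0.143 + 24 ≈ 4052.0 mm ≈ 4.052 m.
Far limit Df = s·(H − f)/(H − s) = 680 × (4052.0 − 24) / (4052.0 − 680) = 680 × 4028.0 / 3372.0 ≈ 812.29 mm ≈ 0.812 m.

0.812 m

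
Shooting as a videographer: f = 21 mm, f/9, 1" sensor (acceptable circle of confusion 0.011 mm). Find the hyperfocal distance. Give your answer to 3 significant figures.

4.48 m

Hyperfocal distance H = f²/(N·c) + f = 21²/(9 × 0.011) + 21 = 441/0.099 + 21 ≈ 4475.5 mm ≈ 4.48 m.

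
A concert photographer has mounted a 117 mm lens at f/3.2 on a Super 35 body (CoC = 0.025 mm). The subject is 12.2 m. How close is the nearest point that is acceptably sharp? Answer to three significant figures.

11.4 m

Hyperfocal distance H = f²/(N·c) + f = 117²/(3.2 × 0.025) + 117 = 13689/0.08 + 117 ≈ 171229.5 mm ≈ 171.2 m.
Near limit Dn = s·(H − f)/(H + s − 2f) = 12200 × (171229.5 − 117) / (171229.5 + 12200 − 2 × 117) = 12200 × 171112.5 / 183195.5 ≈ 11395 mm ≈ 11.4 m.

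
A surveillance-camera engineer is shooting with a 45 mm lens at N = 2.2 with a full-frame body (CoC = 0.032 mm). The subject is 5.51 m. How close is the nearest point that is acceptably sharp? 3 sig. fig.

Hyperfocal distance H = f²/(N·c) + f = 45²/(2.2 × 0.032) + 45 = 2025/0.0704 + 45 ≈ 28809.2 mm ≈ 28.81 m.
Near limit Dn = s·(H − f)/(H + s − 2f) = 5510 × (28809.2 − 45) / (28809.2 + 5510 − 2 × 45) = 5510 × 28764.2 / 34229.2 ≈ 4630.3 mm ≈ 4.63 m.

4.63 m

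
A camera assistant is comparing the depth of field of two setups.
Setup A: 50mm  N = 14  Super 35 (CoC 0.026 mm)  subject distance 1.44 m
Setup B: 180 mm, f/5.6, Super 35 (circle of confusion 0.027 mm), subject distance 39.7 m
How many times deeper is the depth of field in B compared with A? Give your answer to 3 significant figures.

24.9

Setup A: H = 50²/(14×0.026) + 50 ≈ 6918.1 mm; DoF = Df − Dn = 1805.38 − 1197.62 ≈ 607.76 mm.
Setup B: H = 180²/(5.6×0.027) + 180 ≈ 214465.7 mm; DoF = Df − Dn = 48677 − 33518 ≈ 15159 mm.
Ratio = 15159 / 607.76 ≈ 24.9.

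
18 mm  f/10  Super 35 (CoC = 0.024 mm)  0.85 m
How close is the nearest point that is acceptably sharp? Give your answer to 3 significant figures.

0.526 m

Hyperfocal distance H = f²/(N·c) + f = 18²/(10 × 0.024) + 18 = 324/0.24 + 18 ≈ 1368.0 mm ≈ 1.368 m.
Near limit Dn = s·(H − f)/(H + s − 2f) = 850 × (1368.0 − 18) / (1368.0 + 850 − 2 × 18) = 850 × 1350.0 / 2182.0 ≈ 525.89 mm ≈ 0.526 m.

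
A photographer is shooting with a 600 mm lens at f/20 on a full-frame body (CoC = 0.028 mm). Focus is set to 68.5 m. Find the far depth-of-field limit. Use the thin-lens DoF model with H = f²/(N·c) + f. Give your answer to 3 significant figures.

Hyperfocal distance H = f²/(N·c) + f = 600²/(20 × 0.028) + 600 = 360000/0.56 + 600 ≈ 643457.1 mm ≈ 643.5 m.
Far limit Df = s·(H − f)/(H − s) = 68500 × (643457.1 − 600) / (643457.1 − 68500) = 68500 × 642857.1 / 574957.1 ≈ 76590 mm ≈ 76.6 m.

76.6 m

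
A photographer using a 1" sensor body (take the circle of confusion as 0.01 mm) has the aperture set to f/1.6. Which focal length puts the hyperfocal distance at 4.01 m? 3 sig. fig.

8.00 mm

From H = f²/(N·c) + f, with f ≪ H: f ≈ √(H·N·c) = √(4010 × 1.6 × 0.01) = √64.160 ≈ 8.010 mm.
Exact: f² + N·c·f − N·c·H = 0 ⇒ f = (−N·c + √((N·c)² + 4·N·c·H))/2 = (−0.016 + √256.64)/2 ≈ 8.0020 mm ≈ 8.00 mm.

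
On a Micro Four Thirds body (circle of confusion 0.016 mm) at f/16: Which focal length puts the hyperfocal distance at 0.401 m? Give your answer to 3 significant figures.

10.0 mm

From H = f²/(N·c) + f, with f ≪ H: f ≈ √(H·N·c) = √(401 × 16 × 0.016) = √102.66 ≈ 10.13 mm.
Exact: f² + N·c·f − N·c·H = 0 ⇒ f = (−N·c + √((N·c)² + 4·N·c·H))/2 = (−0.256 + √410.69)/2 ≈ 10.005 mm ≈ 10.0 mm.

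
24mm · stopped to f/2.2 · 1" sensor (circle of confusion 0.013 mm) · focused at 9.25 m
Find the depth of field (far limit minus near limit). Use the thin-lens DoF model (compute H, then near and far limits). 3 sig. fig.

Hyperfocal distance H = f²/(N·c) + f = 24²/(2.2 × 0.013) + 24 = 576/0.0286 + 24 ≈ 20163.9 mm ≈ 20.16 m.
Near limit Dn = s·(H − f)/(H + s − 2f) = 9250 × (20163.9 − 24) / (20163.9 + 9250 − 2 × 24) = 9250 × 20139.9 / 29365.9 ≈ 6344 mm.
Far limit Df = s·(H − f)/(H − s) = 9250 × (20163.9 − 24) / (20163.9 − 9250) = 9250 × 20139.9 / 10913.9 ≈ 17069 mm.
Depth of field = Df − Dn = 17069 − 6344 ≈ 10725 mm ≈ 10.7 m.

10.7 m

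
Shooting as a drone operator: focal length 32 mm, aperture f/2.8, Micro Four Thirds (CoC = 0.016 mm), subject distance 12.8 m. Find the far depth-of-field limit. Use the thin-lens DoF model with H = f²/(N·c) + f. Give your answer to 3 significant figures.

29.0 m

Hyperfocal distance H = f²/(N·c) + f = 32²/(2.8 × 0.016) + 32 = 1024/0.0448 + 32 ≈ 22889.1 mm ≈ 22.89 m.
Far limit Df = s·(H − f)/(H − s) = 12800 × (22889.1 − 32) / (22889.1 − 12800) = 12800 × 22857.1 / 10089.1 ≈ 28999 mm ≈ 29.0 m.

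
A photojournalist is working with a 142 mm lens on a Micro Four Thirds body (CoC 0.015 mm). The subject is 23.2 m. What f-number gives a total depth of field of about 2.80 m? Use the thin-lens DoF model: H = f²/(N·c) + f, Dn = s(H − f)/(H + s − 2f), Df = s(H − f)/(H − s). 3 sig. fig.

f/3.51

Write h = H − f = f²/(N·c). The thin-lens limits are Dn = s·h/(h + (s−f)) and Df = s·h/(h − (s−f)), so DoF = Df − Dn = 2·s·(s−f)·h / (h² − (s−f)²).
That is a quadratic in h: DoF·h² − 2·s·(s−f)·h − DoF·(s−f)² = 0 ⇒ h = (s−f)·(s + √(s² + DoF²)) / DoF = 23058 × (23200 + √(23200² + 2800²)) / 2800 = 23058 × (23200 + 23368.4) / 2800 ≈ 383490 mm.
Then N = f²/(c·h) = 142² / (0.015 × 383490) = 20164 / 5752.4 ≈ 3.51.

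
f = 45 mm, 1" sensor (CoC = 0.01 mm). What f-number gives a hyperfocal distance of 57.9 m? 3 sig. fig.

Rearrange H = f²/(N·c) + f for N: N = f² / ((H − f)·c).
N = 45² / ((57900 − 45) × 0.01) = 2025 / 578.6 ≈ 3.50.

f/3.50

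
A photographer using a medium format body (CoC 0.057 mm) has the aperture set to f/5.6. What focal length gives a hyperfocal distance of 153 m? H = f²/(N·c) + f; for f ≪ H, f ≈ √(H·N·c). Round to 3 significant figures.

221 mm

From H = f²/(N·c) + f, with f ≪ H: f ≈ √(H·N·c) = √(153000 × 5.6 × 0.057) = √48838 ≈ 221.0 mm.
The +f correction barely moves this — solving exactly, f² + N·c·f − N·c·H = 0 ⇒ f = (−N·c + √((N·c)² + 4·N·c·H))/2 = (−0.3192 + √195351)/2 ≈ 220.83 mm, so f ≈ 221 mm.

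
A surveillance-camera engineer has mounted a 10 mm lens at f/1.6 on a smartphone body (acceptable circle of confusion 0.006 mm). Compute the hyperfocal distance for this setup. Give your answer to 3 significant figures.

10.4 m

Hyperfocal distance H = f²/(N·c) + f = 10²/(1.6 × 0.006) + 10 = 100/0.0096 + 10 ≈ 10426.7 mm ≈ 10.4 m.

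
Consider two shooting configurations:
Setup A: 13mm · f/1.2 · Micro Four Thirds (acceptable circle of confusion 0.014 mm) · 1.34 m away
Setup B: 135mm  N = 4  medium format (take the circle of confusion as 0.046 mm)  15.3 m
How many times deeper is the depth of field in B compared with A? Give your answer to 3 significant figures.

Setup A: H = 13²/(1.2×0.014) + 13 ≈ 10072.5 mm; DoF = Df − Dn = 1543.63 − 1183.83 ≈ 359.80 mm.
Setup B: H = 135²/(4×0.046) + 135 ≈ 99183.9 mm; DoF = Df − Dn = 18066.0 − 13268.5 ≈ 4797.5 mm.
Ratio = 4797.5 / 359.80 ≈ 13.3.

13.3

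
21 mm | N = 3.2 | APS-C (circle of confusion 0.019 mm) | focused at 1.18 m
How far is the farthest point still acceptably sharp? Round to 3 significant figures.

Hyperfocal distance H = f²/(N·c) + f = 21²/(3.2 × 0.019) + 21 = 441/0.0608 + 21 ≈ 7274.3 mm ≈ 7.274 m.
Far limit Df = s·(H − f)/(H − s) = 1180 × (7274.3 − 21) / (7274.3 − 1180) = 1180 × 7253.3 / 6094.3 ≈ 1404.4 mm ≈ 1.40 m.

1.40 m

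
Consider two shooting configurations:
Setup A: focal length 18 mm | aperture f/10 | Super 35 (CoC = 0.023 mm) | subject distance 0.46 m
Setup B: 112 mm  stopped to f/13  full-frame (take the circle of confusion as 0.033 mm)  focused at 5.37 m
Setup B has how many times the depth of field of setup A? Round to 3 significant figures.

Setup A: H = 18²/(10×0.023) + 18 ≈ 1426.7 mm; DoF = Df − Dn = 670.32 − 350.14 ≈ 320.18 mm.
Setup B: H = 112²/(13×0.033) + 112 ≈ 29352.1 mm; DoF = Df − Dn = 6547.4 − 4551.5 ≈ 1995.9 mm.
Ratio = 1995.9 / 320.18 ≈ 6.23.

6.23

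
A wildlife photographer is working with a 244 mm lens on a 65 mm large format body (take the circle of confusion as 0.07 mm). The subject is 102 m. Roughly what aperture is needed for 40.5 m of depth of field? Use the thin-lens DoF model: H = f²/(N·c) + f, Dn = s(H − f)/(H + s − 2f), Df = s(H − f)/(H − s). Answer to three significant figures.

f/1.60

Write h = H − f = f²/(N·c). The thin-lens limits are Dn = s·h/(h + (s−f)) and Df = s·h/(h − (s−f)), so DoF = Df − Dn = 2·s·(s−f)·h / (h² − (s−f)²).
That is a quadratic in h: DoF·h² − 2·s·(s−f)·h − DoF·(s−f)² = 0 ⇒ h = (s−f)·(s + √(s² + DoF²)) / DoF = 101756 × (102000 + √(102000² + 40500²)) / 40500 = 101756 × (102000 + 109746) / 40500 ≈ 532011 mm.
Then N = f²/(c·h) = 244² / (0.07 × 532011) = 59536 / 37241 ≈ 1.60.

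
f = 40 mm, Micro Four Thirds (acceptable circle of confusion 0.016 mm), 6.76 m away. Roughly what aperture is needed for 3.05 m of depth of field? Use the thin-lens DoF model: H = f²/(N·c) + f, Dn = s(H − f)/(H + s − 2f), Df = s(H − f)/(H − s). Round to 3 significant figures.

Write h = H − f = f²/(N·c). The thin-lens limits are Dn = s·h/(h + (s−f)) and Df = s·h/(h − (s−f)), so DoF = Df − Dn = 2·s·(s−f)·h / (h² − (s−f)²).
That is a quadratic in h: DoF·h² − 2·s·(s−f)·h − DoF·(s−f)² = 0 ⇒ h = (s−f)·(s + √(s² + DoF²)) / DoF = 6720 × (6760 + √(6760² + 3050²)) / 3050 = 6720 × (6760 + 7416.21) / 3050 ≈ 31234 mm.
Then N = f²/(c·h) = 40² / (0.016 × 31234) = 1600 / 499.75 ≈ 3.20.

f/3.20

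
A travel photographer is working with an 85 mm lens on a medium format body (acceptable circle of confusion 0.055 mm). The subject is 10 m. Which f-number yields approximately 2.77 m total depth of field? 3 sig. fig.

Write h = H − f = f²/(N·c). The thin-lens limits are Dn = s·h/(h + (s−f)) and Df = s·h/(h − (s−f)), so DoF = Df − Dn = 2·s·(s−f)·h / (h² − (s−f)²).
That is a quadratic in h: DoF·h² − 2·s·(s−f)·h − DoF·(s−f)² = 0 ⇒ h = (s−f)·(s + √(s² + DoF²)) / DoF = 9915 × (10000 + √(10000² + 2770²)) / 2770 = 9915 × (10000 + 10376.6) / 2770 ≈ 72936 mm.
Then N = f²/(c·h) = 85² / (0.055 × 72936) = 7225 / 4011.5 ≈ 1.80.

f/1.80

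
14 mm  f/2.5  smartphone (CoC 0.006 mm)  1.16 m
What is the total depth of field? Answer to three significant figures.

205 mm

Hyperfocal distance H = f²/(N·c) + f = 14²/(2.5 × 0.006) + 14 = 196/0.015 + 14 ≈ 13080.7 mm ≈ 13.08 m.
Near limit Dn = s·(H − f)/(H + s − 2f) = 1160 × (13080.7 − 14) / (13080.7 + 1160 − 2 × 14) = 1160 × 13066.7 / 14212.7 ≈ 1066.47 mm.
Far limit Df = s·(H − f)/(H − s) = 1160 × (13080.7 − 14) / (13080.7 − 1160) = 1160 × 13066.7 / 11920.7 ≈ 1271.52 mm.
Depth of field = Df − Dn = 1271.52 − 1066.47 ≈ 205.05 mm.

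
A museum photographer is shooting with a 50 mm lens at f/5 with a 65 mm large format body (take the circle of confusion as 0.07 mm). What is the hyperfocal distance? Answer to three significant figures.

Hyperfocal distance H = f²/(N·c) + f = 50²/(5 × 0.07) + 50 = 2500/0.35 + 50 ≈ 7192.9 mm ≈ 7.19 m.

7.19 m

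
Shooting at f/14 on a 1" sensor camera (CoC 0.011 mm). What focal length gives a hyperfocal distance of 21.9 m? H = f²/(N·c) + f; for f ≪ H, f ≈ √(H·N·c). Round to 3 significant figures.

58.0 mm

From H = f²/(N·c) + f, with f ≪ H: f ≈ √(H·N·c) = √(21900 × 14 × 0.011) = √3372.6 ≈ 58.07 mm.
Exact: f² + N·c·f − N·c·H = 0 ⇒ f = (−N·c + √((N·c)² + 4·N·c·H))/2 = (−0.154 + √13490)/2 ≈ 57.997 mm ≈ 58.0 mm.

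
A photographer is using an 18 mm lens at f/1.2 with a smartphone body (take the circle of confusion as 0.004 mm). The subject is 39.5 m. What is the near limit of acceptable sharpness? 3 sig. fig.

24.9 m

Hyperfocal distance H = f²/(N·c) + f = 18²/(1.2 × 0.004) + 18 = 324/0.0048 + 18 ≈ 67518.0 mm ≈ 67.52 m.
Near limit Dn = s·(H − f)/(H + s − 2f) = 39500 × (67518.0 − 18) / (67518.0 + 39500 − 2 × 18) = 39500 × 67500.0 / 106982.0 ≈ 24922 mm ≈ 24.9 m.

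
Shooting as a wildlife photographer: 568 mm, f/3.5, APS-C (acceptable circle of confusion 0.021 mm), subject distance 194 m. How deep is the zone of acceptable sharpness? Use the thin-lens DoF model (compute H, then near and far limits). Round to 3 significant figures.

Hyperfocal distance H = f²/(N·c) + f = 568²/(3.5 × 0.021) + 568 = 322624/0.0735 + 568 ≈ 4390010.2 mm ≈ 4390 m.
Near limit Dn = s·(H − f)/(H + s − 2f) = 194000 × (4390010.2 − 568) / (4390010.2 + 194000 − 2 × 568) = 194000 × 4389442.2 / 4582874.2 ≈ 185812 mm.
Far limit Df = s·(H − f)/(H − s) = 194000 × (4390010.2 − 568) / (4390010.2 − 194000) = 194000 × 4389442.2 / 4196010.2 ≈ 202943 mm.
Depth of field = Df − Dn = 202943 − 185812 ≈ 17131 mm ≈ 17.1 m.

17.1 m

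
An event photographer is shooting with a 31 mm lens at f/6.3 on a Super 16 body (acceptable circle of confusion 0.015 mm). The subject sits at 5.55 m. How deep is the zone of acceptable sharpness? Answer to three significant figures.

8.54 m

Hyperfocal distance H = f²/(N·c) + f = 31²/(6.3 × 0.015) + 31 = 961/0.0945 + 31 ≈ 10200.3 mm ≈ 10.20 m.
Near limit Dn = s·(H − f)/(H + s − 2f) = 5550 × (10200.3 − 31) / (10200.3 + 5550 − 2 × 31) = 5550 × 10169.3 / 15688.3 ≈ 3597.6 mm.
Far limit Df = s·(H − f)/(H − s) = 5550 × (10200.3 − 31) / (10200.3 − 5550) = 5550 × 10169.3 / 4650.3 ≈ 12136.8 mm.
Depth of field = Df − Dn = 12136.8 − 3597.6 ≈ 8539.2 mm ≈ 8.54 m.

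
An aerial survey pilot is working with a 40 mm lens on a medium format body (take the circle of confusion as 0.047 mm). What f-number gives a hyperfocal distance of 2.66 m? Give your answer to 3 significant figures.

Rearrange H = f²/(N·c) + f for N: N = f² / ((H − f)·c).
N = 40² / ((2660 − 40) × 0.047) = 1600 / 123.1 ≈ 13.

f/13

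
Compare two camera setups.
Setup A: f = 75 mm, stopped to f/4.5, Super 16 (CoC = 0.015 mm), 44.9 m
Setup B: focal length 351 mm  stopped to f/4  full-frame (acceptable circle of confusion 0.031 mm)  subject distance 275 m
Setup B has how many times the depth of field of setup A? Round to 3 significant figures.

Setup A: H = 75²/(4.5×0.015) + 75 ≈ 83408.3 mm; DoF = Df − Dn = 97165 − 29196 ≈ 67969 mm.
Setup B: H = 351²/(4×0.031) + 351 ≈ 993907.5 mm; DoF = Df − Dn = 380060 − 215445 ≈ 164615 mm.
Ratio = 164615 / 67969 ≈ 2.42.

2.42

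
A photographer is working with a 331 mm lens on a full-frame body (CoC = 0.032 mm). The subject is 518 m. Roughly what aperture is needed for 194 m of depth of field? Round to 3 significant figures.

f/1.20

Write h = H − f = f²/(N·c). The thin-lens limits are Dn = s·h/(h + (s−f)) and Df = s·h/(h − (s−f)), so DoF = Df − Dn = 2·s·(s−f)·h / (h² − (s−f)²).
That is a quadratic in h: DoF·h² − 2·s·(s−f)·h − DoF·(s−f)² = 0 ⇒ h = (s−f)·(s + √(s² + DoF²)) / DoF = 517669 × (518000 + √(518000² + 194000²)) / 194000 = 517669 × (518000 + 553137) / 194000 ≈ 2858217 mm.
Then N = f²/(c·h) = 331² / (0.032 × 2858217) = 109561 / 91463 ≈ 1.20.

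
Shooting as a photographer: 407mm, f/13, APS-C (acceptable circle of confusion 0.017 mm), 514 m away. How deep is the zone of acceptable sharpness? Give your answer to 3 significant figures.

Hyperfocal distance H = f²/(N·c) + f = 407²/(13 × 0.017) + 407 = 165649/0.221 + 407 ≈ 749950.0 mm ≈ 749.9 m.
Near limit Dn = s·(H − f)/(H + s − 2f) = 514000 × (749950.0 − 407) / (749950.0 + 514000 − 2 × 407) = 514000 × 749543.0 / 1263136.0 ≈ 305007 mm.
Far limit Df = s·(H − f)/(H − s) = 514000 × (749950.0 − 407) / (749950.0 − 514000) = 514000 × 749543.0 / 235950.0 ≈ 1632825 mm.
Depth of field = Df − Dn = 1632825 − 305007 ≈ 1327818 mm ≈ 1330 m.

1330 m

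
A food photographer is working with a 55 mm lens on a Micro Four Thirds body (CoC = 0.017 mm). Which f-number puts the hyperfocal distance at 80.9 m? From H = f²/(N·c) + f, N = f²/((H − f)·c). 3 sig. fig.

f/2.20

Rearrange H = f²/(N·c) + f for N: N = f² / ((H − f)·c).
N = 55² / ((80900 − 55) × 0.017) = 3025 / 1374 ≈ 2.20.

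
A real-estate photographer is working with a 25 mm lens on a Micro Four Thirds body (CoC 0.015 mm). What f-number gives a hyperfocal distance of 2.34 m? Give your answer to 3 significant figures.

f/18

Rearrange H = f²/(N·c) + f for N: N = f² / ((H − f)·c).
N = 25² / ((2340 − 25) × 0.015) = 625 / 34.73 ≈ 18.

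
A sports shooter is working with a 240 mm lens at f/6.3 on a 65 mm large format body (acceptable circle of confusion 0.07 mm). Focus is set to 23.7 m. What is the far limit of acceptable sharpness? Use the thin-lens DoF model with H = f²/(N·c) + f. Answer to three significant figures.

28.9 m

Hyperfocal distance H = f²/(N·c) + f = 240²/(6.3 × 0.07) + 240 = 57600/0.441 + 240 ≈ 130852.2 mm ≈ 130.9 m.
Far limit Df = s·(H − f)/(H − s) = 23700 × (130852.2 − 240) / (130852.2 − 23700) = 23700 × 130612.2 / 107152.2 ≈ 28889 mm ≈ 28.9 m.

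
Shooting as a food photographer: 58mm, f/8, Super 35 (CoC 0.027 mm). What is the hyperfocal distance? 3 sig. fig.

15.6 m

Hyperfocal distance H = f²/(N·c) + f = 58²/(8 × 0.027) + 58 = 3364/0.216 + 58 ≈ 15632.1 mm ≈ 15.6 m.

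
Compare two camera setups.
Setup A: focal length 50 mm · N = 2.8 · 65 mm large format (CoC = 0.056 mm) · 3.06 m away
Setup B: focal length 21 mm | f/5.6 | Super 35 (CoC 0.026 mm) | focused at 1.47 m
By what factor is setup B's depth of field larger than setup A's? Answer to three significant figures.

Setup A: H = 50²/(2.8×0.056) + 50 ≈ 15993.9 mm; DoF = Df − Dn = 3772.1 − 2574.1 ≈ 1198.0 mm.
Setup B: H = 21²/(5.6×0.026) + 21 ≈ 3049.8 mm; DoF = Df − Dn = 2818.3 − 994.3 ≈ 1824.0 mm.
Ratio = 1824.0 / 1198.0 ≈ 1.52.

1.52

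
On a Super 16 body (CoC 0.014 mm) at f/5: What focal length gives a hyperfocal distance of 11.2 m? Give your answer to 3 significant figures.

From H = f²/(N·c) + f, with f ≪ H: f ≈ √(H·N·c) = √(11200 × 5 × 0.014) = √784.00 ≈ 28.00 mm.
The +f correction barely moves this — solving exactly, f² + N·c·f − N·c·H = 0 ⇒ f = (−N·c + √((N·c)² + 4·N·c·H))/2 = (−0.07 + √3136.0)/2 ≈ 27.965 mm, so f ≈ 28.0 mm.

28.0 mm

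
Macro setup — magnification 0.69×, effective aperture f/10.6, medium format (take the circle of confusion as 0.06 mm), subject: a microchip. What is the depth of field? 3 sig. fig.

At magnification m, DoF ≈ 2·N_eff·c/m² = 2 × 10.6 × 0.06 / 0.69² = 1.272 / 0.4761 ≈ 2.67 mm.

2.67 mm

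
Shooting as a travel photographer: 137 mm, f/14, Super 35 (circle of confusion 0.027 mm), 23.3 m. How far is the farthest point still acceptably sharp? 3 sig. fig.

43.7 m

Hyperfocal distance H = f²/(N·c) + f = 137²/(14 × 0.027) + 137 = 18769/0.378 + 137 ≈ 49790.4 mm ≈ 49.79 m.
Far limit Df = s·(H − f)/(H − s) = 23300 × (49790.4 − 137) / (49790.4 − 23300) = 23300 × 49653.4 / 26490.4 ≈ 43673 mm ≈ 43.7 m.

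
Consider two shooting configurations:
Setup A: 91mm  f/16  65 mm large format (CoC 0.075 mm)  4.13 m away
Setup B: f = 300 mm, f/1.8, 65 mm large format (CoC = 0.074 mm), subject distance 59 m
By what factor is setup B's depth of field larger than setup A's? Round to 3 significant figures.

Setup A: H = 91²/(16×0.075) + 91 ≈ 6991.8 mm; DoF = Df − Dn = 9958.8 − 2605.2 ≈ 7353.6 mm.
Setup B: H = 300²/(1.8×0.074) + 300 ≈ 675975.7 mm; DoF = Df − Dn = 64613 − 54284 ≈ 10329 mm.
Ratio = 10329 / 7353.6 ≈ 1.40.

1.40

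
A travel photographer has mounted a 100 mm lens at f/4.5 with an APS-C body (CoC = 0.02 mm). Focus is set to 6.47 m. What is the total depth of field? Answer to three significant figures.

0.744 m

Hyperfocal distance H = f²/(N·c) + f = 100²/(4.5 × 0.02) + 100 = 10000/0.09 + 100 ≈ 111211.1 mm ≈ 111.2 m.
Near limit Dn = s·(H − f)/(H + s − 2f) = 6470 × (111211.1 − 100) / (111211.1 + 6470 − 2 × 100) = 6470 × 111111.1 / 117481.1 ≈ 6119.19 mm.
Far limit Df = s·(H − f)/(H − s) = 6470 × (111211.1 − 100) / (111211.1 − 6470) = 6470 × 111111.1 / 104741.1 ≈ 6863.48 mm.
Depth of field = Df − Dn = 6863.48 − 6119.19 ≈ 744.29 mm ≈ 0.744 m.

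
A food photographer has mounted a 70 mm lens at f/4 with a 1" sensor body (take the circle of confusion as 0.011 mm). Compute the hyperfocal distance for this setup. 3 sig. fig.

111 m

Hyperfocal distance H = f²/(N·c) + f = 70²/(4 × 0.011) + 70 = 4900/0.044 + 70 ≈ 111433.6 mm ≈ 111 m.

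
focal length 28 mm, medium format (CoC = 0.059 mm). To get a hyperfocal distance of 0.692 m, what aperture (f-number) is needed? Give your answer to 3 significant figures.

f/20

Rearrange H = f²/(N·c) + f for N: N = f² / ((H − f)·c).
N = 28² / ((692 − 28) × 0.059) = 784 / 39.18 ≈ 20.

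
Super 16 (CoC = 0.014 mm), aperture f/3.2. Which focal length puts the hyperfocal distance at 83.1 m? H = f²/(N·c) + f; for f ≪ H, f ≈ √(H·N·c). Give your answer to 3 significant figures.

61.0 mm

From H = f²/(N·c) + f, with f ≪ H: f ≈ √(H·N·c) = √(83100 × 3.2 × 0.014) = √3722.9 ≈ 61.02 mm.
The +f correction barely moves this — solving exactly, f² + N·c·f − N·c·H = 0 ⇒ f = (−N·c + √((N·c)² + 4·N·c·H))/2 = (−0.0448 + √14892)/2 ≈ 60.993 mm, so f ≈ 61.0 mm.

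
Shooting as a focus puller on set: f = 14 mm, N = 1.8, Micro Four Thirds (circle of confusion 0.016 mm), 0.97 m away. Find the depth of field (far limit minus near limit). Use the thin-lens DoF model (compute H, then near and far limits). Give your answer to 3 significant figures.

278 mm

Hyperfocal distance H = f²/(N·c) + f = 14²/(1.8 × 0.016) + 14 = 196/0.0288 + 14 ≈ 6819.6 mm ≈ 6.820 m.
Near limit Dn = s·(H − f)/(H + s − 2f) = 970 × (6819.6 − 14) / (6819.6 + 970 − 2 × 14) = 970 × 6805.6 / 7761.6 ≈ 850.52 mm.
Far limit Df = s·(H − f)/(H − s) = 970 × (6819.6 − 14) / (6819.6 − 970) = 970 × 6805.6 / 5849.6 ≈ 1128.53 mm.
Depth of field = Df − Dn = 1128.53 − 850.52 ≈ 278.01 mm.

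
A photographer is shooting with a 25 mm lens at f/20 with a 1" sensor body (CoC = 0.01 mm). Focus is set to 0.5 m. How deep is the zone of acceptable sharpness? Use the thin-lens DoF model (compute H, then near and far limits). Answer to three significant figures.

Hyperfocal distance H = f²/(N·c) + f = 25²/(20 × 0.01) + 25 = 625/0.2 + 25 ≈ 3150.0 mm ≈ 3.150 m.
Near limit Dn = s·(H − f)/(H + s − 2f) = 500 × (3150.0 − 25) / (3150.0 + 500 − 2 × 25) = 500 × 3125.0 / 3600.0 ≈ 434.03 mm.
Far limit Df = s·(H − f)/(H − s) = 500 × (3150.0 − 25) / (3150.0 − 500) = 500 × 3125.0 / 2650.0 ≈ 589.62 mm.
Depth of field = Df − Dn = 589.62 − 434.03 ≈ 155.59 mm.

156 mm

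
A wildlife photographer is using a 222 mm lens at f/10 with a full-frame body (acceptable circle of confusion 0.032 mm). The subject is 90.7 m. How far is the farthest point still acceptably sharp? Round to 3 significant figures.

Hyperfocal distance H = f²/(N·c) + f = 222²/(10 × 0.032) + 222 = 49284/0.32 + 222 ≈ 154234.5 mm ≈ 154.2 m.
Far limit Df = s·(H − f)/(H − s) = 90700 × (154234.5 − 222) / (154234.5 − 90700) = 90700 × 154012.5 / 63534.5 ≈ 219864 mm ≈ 220 m.

220 m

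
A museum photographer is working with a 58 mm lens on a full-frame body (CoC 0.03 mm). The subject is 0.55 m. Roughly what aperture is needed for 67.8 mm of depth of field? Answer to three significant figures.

Write h = H − f = f²/(N·c). The thin-lens limits are Dn = s·h/(h + (s−f)) and Df = s·h/(h − (s−f)), so DoF = Df − Dn = 2·s·(s−f)·h / (h² − (s−f)²).
That is a quadratic in h: DoF·h² − 2·s·(s−f)·h − DoF·(s−f)² = 0 ⇒ h = (s−f)·(s + √(s² + DoF²)) / DoF = 492 × (550 + √(550² + 67.8²)) / 67.8 = 492 × (550 + 554.163) / 67.8 ≈ 8012.5 mm.
Then N = f²/(c·h) = 58² / (0.03 × 8012.5) = 3364 / 240.38 ≈ 14.

f/14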